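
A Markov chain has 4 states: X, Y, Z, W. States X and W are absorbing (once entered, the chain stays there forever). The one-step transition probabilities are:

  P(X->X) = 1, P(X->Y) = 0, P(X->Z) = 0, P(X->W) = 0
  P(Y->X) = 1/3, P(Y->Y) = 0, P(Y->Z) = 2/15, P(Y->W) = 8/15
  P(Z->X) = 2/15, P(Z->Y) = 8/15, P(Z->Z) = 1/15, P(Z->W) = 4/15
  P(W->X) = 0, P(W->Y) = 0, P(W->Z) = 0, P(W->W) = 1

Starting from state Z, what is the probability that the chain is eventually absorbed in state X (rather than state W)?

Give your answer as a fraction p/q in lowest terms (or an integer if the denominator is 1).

Let a_i = P(absorbed in X | start in state i).
Boundary conditions: a_X = 1, a_W = 0.
For each transient state i, a_i = sum_j P(i->j) * a_j:
  a_Y = 1/3*a_X + 0*a_Y + 2/15*a_Z + 8/15*a_W
  a_Z = 2/15*a_X + 8/15*a_Y + 1/15*a_Z + 4/15*a_W

Substituting a_X = 1 and a_W = 0, rearrange to (I - Q) a = r where r[i] = P(i -> X):
  [1, -2/15] . (a_Y, a_Z) = 1/3
  [-8/15, 14/15] . (a_Y, a_Z) = 2/15

Solving yields:
  a_Y = 37/97
  a_Z = 35/97

Starting state is Z, so the absorption probability is a_Z = 35/97.

Answer: 35/97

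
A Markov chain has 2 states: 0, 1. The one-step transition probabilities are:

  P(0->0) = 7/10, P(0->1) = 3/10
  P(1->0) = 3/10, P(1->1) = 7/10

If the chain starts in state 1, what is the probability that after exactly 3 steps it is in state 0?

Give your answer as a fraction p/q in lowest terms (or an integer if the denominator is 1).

Answer: 117/250

Derivation:
Computing P^3 by repeated multiplication:
P^1 =
  0: [7/10, 3/10]
  1: [3/10, 7/10]
P^2 =
  0: [29/50, 21/50]
  1: [21/50, 29/50]
P^3 =
  0: [133/250, 117/250]
  1: [117/250, 133/250]

(P^3)[1 -> 0] = 117/250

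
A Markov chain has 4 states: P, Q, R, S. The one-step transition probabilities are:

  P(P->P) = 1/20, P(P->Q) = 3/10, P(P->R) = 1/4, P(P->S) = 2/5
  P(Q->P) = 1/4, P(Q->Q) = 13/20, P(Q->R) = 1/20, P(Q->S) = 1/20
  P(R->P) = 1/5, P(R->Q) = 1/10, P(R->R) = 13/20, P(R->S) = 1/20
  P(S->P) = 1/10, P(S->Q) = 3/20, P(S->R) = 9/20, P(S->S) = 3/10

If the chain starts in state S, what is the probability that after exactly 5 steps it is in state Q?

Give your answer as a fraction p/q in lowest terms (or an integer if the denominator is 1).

Answer: 954721/3200000

Derivation:
Computing P^5 by repeated multiplication:
P^1 =
  P: [1/20, 3/10, 1/4, 2/5]
  Q: [1/4, 13/20, 1/20, 1/20]
  R: [1/5, 1/10, 13/20, 1/20]
  S: [1/10, 3/20, 9/20, 3/10]
P^2 =
  P: [67/400, 59/200, 37/100, 67/400]
  Q: [19/100, 51/100, 3/20, 3/20]
  R: [17/100, 79/400, 1/2, 53/400]
  S: [13/80, 87/400, 23/50, 4/25]
P^3 =
  P: [1383/8000, 2433/8000, 149/400, 301/2000]
  Q: [91/500, 213/500, 119/500, 77/500]
  R: [1369/8000, 997/4000, 437/1000, 1141/8000]
  S: [341/2000, 2081/8000, 169/400, 47/320]
P^4 =
  P: [6969/40000, 49499/160000, 14731/40000, 23701/160000]
  Q: [893/5000, 473/1250, 727/2500, 761/5000]
  R: [5521/32000, 44551/160000, 16139/40000, 2911/20000]
  S: [27639/160000, 22761/80000, 7927/20000, 23423/160000]
P^5 =
  P: [558469/3200000, 499847/1600000, 5841/16000, 473637/3200000]
  Q: [17691/100000, 7029/20000, 8027/25000, 941/6250]
  R: [13879/80000, 943769/3200000, 307849/800000, 18787/128000]
  S: [555759/3200000, 954721/3200000, 304733/800000, 117647/800000]

(P^5)[S -> Q] = 954721/3200000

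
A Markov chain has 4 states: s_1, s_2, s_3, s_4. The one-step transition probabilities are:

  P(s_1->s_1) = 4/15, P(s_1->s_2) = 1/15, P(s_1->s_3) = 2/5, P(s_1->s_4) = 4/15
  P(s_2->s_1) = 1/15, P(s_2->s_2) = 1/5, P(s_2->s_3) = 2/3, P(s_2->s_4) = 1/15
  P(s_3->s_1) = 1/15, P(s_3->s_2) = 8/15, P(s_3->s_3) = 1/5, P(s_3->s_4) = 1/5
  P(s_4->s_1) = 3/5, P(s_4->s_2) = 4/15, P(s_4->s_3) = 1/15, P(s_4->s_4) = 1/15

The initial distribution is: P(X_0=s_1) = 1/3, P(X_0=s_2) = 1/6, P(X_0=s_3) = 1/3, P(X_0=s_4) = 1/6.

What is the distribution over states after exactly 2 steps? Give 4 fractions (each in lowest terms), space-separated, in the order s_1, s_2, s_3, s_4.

Answer: 139/675 391/1350 473/1350 104/675

Derivation:
Propagating the distribution step by step (d_{t+1} = d_t * P):
d_0 = (s_1=1/3, s_2=1/6, s_3=1/3, s_4=1/6)
  d_1[s_1] = 1/3*4/15 + 1/6*1/15 + 1/3*1/15 + 1/6*3/5 = 2/9
  d_1[s_2] = 1/3*1/15 + 1/6*1/5 + 1/3*8/15 + 1/6*4/15 = 5/18
  d_1[s_3] = 1/3*2/5 + 1/6*2/3 + 1/3*1/5 + 1/6*1/15 = 29/90
  d_1[s_4] = 1/3*4/15 + 1/6*1/15 + 1/3*1/5 + 1/6*1/15 = 8/45
d_1 = (s_1=2/9, s_2=5/18, s_3=29/90, s_4=8/45)
  d_2[s_1] = 2/9*4/15 + 5/18*1/15 + 29/90*1/15 + 8/45*3/5 = 139/675
  d_2[s_2] = 2/9*1/15 + 5/18*1/5 + 29/90*8/15 + 8/45*4/15 = 391/1350
  d_2[s_3] = 2/9*2/5 + 5/18*2/3 + 29/90*1/5 + 8/45*1/15 = 473/1350
  d_2[s_4] = 2/9*4/15 + 5/18*1/15 + 29/90*1/5 + 8/45*1/15 = 104/675
d_2 = (s_1=139/675, s_2=391/1350, s_3=473/1350, s_4=104/675)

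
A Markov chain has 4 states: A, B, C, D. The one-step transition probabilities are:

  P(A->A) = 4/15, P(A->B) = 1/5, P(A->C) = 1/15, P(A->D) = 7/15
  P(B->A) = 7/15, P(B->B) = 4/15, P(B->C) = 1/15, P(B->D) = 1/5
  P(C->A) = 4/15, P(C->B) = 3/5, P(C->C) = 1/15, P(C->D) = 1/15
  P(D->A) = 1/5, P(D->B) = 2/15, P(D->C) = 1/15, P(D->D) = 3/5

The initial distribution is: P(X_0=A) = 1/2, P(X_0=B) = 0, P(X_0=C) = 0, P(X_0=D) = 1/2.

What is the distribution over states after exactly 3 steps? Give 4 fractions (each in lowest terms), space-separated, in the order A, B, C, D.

Answer: 69/250 1411/6750 1/15 1513/3375

Derivation:
Propagating the distribution step by step (d_{t+1} = d_t * P):
d_0 = (A=1/2, B=0, C=0, D=1/2)
  d_1[A] = 1/2*4/15 + 0*7/15 + 0*4/15 + 1/2*1/5 = 7/30
  d_1[B] = 1/2*1/5 + 0*4/15 + 0*3/5 + 1/2*2/15 = 1/6
  d_1[C] = 1/2*1/15 + 0*1/15 + 0*1/15 + 1/2*1/15 = 1/15
  d_1[D] = 1/2*7/15 + 0*1/5 + 0*1/15 + 1/2*3/5 = 8/15
d_1 = (A=7/30, B=1/6, C=1/15, D=8/15)
  d_2[A] = 7/30*4/15 + 1/6*7/15 + 1/15*4/15 + 8/15*1/5 = 119/450
  d_2[B] = 7/30*1/5 + 1/6*4/15 + 1/15*3/5 + 8/15*2/15 = 91/450
  d_2[C] = 7/30*1/15 + 1/6*1/15 + 1/15*1/15 + 8/15*1/15 = 1/15
  d_2[D] = 7/30*7/15 + 1/6*1/5 + 1/15*1/15 + 8/15*3/5 = 7/15
d_2 = (A=119/450, B=91/450, C=1/15, D=7/15)
  d_3[A] = 119/450*4/15 + 91/450*7/15 + 1/15*4/15 + 7/15*1/5 = 69/250
  d_3[B] = 119/450*1/5 + 91/450*4/15 + 1/15*3/5 + 7/15*2/15 = 1411/6750
  d_3[C] = 119/450*1/15 + 91/450*1/15 + 1/15*1/15 + 7/15*1/15 = 1/15
  d_3[D] = 119/450*7/15 + 91/450*1/5 + 1/15*1/15 + 7/15*3/5 = 1513/3375
d_3 = (A=69/250, B=1411/6750, C=1/15, D=1513/3375)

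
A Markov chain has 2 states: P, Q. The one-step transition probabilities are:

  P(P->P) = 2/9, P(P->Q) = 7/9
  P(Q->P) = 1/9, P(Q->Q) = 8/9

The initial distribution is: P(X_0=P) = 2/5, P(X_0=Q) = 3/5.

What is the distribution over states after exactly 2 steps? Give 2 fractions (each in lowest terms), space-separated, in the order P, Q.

Propagating the distribution step by step (d_{t+1} = d_t * P):
d_0 = (P=2/5, Q=3/5)
  d_1[P] = 2/5*2/9 + 3/5*1/9 = 7/45
  d_1[Q] = 2/5*7/9 + 3/5*8/9 = 38/45
d_1 = (P=7/45, Q=38/45)
  d_2[P] = 7/45*2/9 + 38/45*1/9 = 52/405
  d_2[Q] = 7/45*7/9 + 38/45*8/9 = 353/405
d_2 = (P=52/405, Q=353/405)

Answer: 52/405 353/405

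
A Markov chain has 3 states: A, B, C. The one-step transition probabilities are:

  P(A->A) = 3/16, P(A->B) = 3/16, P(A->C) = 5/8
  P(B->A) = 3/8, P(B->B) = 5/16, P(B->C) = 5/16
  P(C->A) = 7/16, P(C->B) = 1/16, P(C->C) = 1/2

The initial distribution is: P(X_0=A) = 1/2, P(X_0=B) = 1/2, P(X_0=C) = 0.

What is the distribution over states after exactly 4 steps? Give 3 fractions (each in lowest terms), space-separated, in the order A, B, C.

Answer: 5627/16384 4639/32768 16875/32768

Derivation:
Propagating the distribution step by step (d_{t+1} = d_t * P):
d_0 = (A=1/2, B=1/2, C=0)
  d_1[A] = 1/2*3/16 + 1/2*3/8 + 0*7/16 = 9/32
  d_1[B] = 1/2*3/16 + 1/2*5/16 + 0*1/16 = 1/4
  d_1[C] = 1/2*5/8 + 1/2*5/16 + 0*1/2 = 15/32
d_1 = (A=9/32, B=1/4, C=15/32)
  d_2[A] = 9/32*3/16 + 1/4*3/8 + 15/32*7/16 = 45/128
  d_2[B] = 9/32*3/16 + 1/4*5/16 + 15/32*1/16 = 41/256
  d_2[C] = 9/32*5/8 + 1/4*5/16 + 15/32*1/2 = 125/256
d_2 = (A=45/128, B=41/256, C=125/256)
  d_3[A] = 45/128*3/16 + 41/256*3/8 + 125/256*7/16 = 1391/4096
  d_3[B] = 45/128*3/16 + 41/256*5/16 + 125/256*1/16 = 75/512
  d_3[C] = 45/128*5/8 + 41/256*5/16 + 125/256*1/2 = 2105/4096
d_3 = (A=1391/4096, B=75/512, C=2105/4096)
  d_4[A] = 1391/4096*3/16 + 75/512*3/8 + 2105/4096*7/16 = 5627/16384
  d_4[B] = 1391/4096*3/16 + 75/512*5/16 + 2105/4096*1/16 = 4639/32768
  d_4[C] = 1391/4096*5/8 + 75/512*5/16 + 2105/4096*1/2 = 16875/32768
d_4 = (A=5627/16384, B=4639/32768, C=16875/32768)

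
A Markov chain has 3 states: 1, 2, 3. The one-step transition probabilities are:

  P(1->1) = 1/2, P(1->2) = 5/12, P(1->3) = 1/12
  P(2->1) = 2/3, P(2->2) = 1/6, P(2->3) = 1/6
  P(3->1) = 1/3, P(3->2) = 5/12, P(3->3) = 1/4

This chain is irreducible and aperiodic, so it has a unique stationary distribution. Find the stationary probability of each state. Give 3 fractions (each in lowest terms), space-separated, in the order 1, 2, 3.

Answer: 8/15 1/3 2/15

Derivation:
The stationary distribution satisfies pi = pi * P, i.e.:
  pi_1 = 1/2*pi_1 + 2/3*pi_2 + 1/3*pi_3
  pi_2 = 5/12*pi_1 + 1/6*pi_2 + 5/12*pi_3
  pi_3 = 1/12*pi_1 + 1/6*pi_2 + 1/4*pi_3
with normalization: pi_1 + pi_2 + pi_3 = 1.

Using the first 2 balance equations plus normalization, the linear system A*pi = b is:
  [-1/2, 2/3, 1/3] . pi = 0
  [5/12, -5/6, 5/12] . pi = 0
  [1, 1, 1] . pi = 1

Solving yields:
  pi_1 = 8/15
  pi_2 = 1/3
  pi_3 = 2/15

Verification (pi * P):
  8/15*1/2 + 1/3*2/3 + 2/15*1/3 = 8/15 = pi_1  (ok)
  8/15*5/12 + 1/3*1/6 + 2/15*5/12 = 1/3 = pi_2  (ok)
  8/15*1/12 + 1/3*1/6 + 2/15*1/4 = 2/15 = pi_3  (ok)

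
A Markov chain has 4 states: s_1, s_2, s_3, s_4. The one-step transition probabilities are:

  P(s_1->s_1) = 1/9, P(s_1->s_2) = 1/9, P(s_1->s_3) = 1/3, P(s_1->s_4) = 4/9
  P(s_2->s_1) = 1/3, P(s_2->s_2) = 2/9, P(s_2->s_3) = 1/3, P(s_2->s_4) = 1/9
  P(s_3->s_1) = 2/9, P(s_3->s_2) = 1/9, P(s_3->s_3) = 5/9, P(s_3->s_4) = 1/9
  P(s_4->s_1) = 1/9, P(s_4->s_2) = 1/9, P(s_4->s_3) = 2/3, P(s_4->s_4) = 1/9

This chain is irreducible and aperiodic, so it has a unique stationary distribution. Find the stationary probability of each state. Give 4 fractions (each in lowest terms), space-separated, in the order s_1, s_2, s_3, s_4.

Answer: 145/744 1/8 125/248 131/744

Derivation:
The stationary distribution satisfies pi = pi * P, i.e.:
  pi_s_1 = 1/9*pi_s_1 + 1/3*pi_s_2 + 2/9*pi_s_3 + 1/9*pi_s_4
  pi_s_2 = 1/9*pi_s_1 + 2/9*pi_s_2 + 1/9*pi_s_3 + 1/9*pi_s_4
  pi_s_3 = 1/3*pi_s_1 + 1/3*pi_s_2 + 5/9*pi_s_3 + 2/3*pi_s_4
  pi_s_4 = 4/9*pi_s_1 + 1/9*pi_s_2 + 1/9*pi_s_3 + 1/9*pi_s_4
with normalization: pi_s_1 + pi_s_2 + pi_s_3 + pi_s_4 = 1.

Using the first 3 balance equations plus normalization, the linear system A*pi = b is:
  [-8/9, 1/3, 2/9, 1/9] . pi = 0
  [1/9, -7/9, 1/9, 1/9] . pi = 0
  [1/3, 1/3, -4/9, 2/3] . pi = 0
  [1, 1, 1, 1] . pi = 1

Solving yields:
  pi_s_1 = 145/744
  pi_s_2 = 1/8
  pi_s_3 = 125/248
  pi_s_4 = 131/744

Verification (pi * P):
  145/744*1/9 + 1/8*1/3 + 125/248*2/9 + 131/744*1/9 = 145/744 = pi_s_1  (ok)
  145/744*1/9 + 1/8*2/9 + 125/248*1/9 + 131/744*1/9 = 1/8 = pi_s_2  (ok)
  145/744*1/3 + 1/8*1/3 + 125/248*5/9 + 131/744*2/3 = 125/248 = pi_s_3  (ok)
  145/744*4/9 + 1/8*1/9 + 125/248*1/9 + 131/744*1/9 = 131/744 = pi_s_4  (ok)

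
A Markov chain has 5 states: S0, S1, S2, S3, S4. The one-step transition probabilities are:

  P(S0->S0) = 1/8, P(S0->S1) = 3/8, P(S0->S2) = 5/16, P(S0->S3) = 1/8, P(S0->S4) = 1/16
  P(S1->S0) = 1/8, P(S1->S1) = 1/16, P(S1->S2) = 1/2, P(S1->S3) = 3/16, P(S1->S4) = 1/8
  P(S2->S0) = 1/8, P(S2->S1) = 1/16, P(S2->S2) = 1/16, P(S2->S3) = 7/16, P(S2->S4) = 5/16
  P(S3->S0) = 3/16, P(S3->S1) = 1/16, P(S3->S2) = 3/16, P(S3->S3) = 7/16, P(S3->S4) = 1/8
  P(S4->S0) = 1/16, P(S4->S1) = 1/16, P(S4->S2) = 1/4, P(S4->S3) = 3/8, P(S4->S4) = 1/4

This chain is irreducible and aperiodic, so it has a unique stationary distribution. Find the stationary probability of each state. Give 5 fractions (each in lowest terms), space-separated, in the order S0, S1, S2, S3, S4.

The stationary distribution satisfies pi = pi * P, i.e.:
  pi_S0 = 1/8*pi_S0 + 1/8*pi_S1 + 1/8*pi_S2 + 3/16*pi_S3 + 1/16*pi_S4
  pi_S1 = 3/8*pi_S0 + 1/16*pi_S1 + 1/16*pi_S2 + 1/16*pi_S3 + 1/16*pi_S4
  pi_S2 = 5/16*pi_S0 + 1/2*pi_S1 + 1/16*pi_S2 + 3/16*pi_S3 + 1/4*pi_S4
  pi_S3 = 1/8*pi_S0 + 3/16*pi_S1 + 7/16*pi_S2 + 7/16*pi_S3 + 3/8*pi_S4
  pi_S4 = 1/16*pi_S0 + 1/8*pi_S1 + 5/16*pi_S2 + 1/8*pi_S3 + 1/4*pi_S4
with normalization: pi_S0 + pi_S1 + pi_S2 + pi_S3 + pi_S4 = 1.

Using the first 4 balance equations plus normalization, the linear system A*pi = b is:
  [-7/8, 1/8, 1/8, 3/16, 1/16] . pi = 0
  [3/8, -15/16, 1/16, 1/16, 1/16] . pi = 0
  [5/16, 1/2, -15/16, 3/16, 1/4] . pi = 0
  [1/8, 3/16, 7/16, -9/16, 3/8] . pi = 0
  [1, 1, 1, 1, 1] . pi = 1

Solving yields:
  pi_S0 = 9459/69521
  pi_S1 = 7301/69521
  pi_S2 = 15363/69521
  pi_S3 = 24850/69521
  pi_S4 = 12548/69521

Verification (pi * P):
  9459/69521*1/8 + 7301/69521*1/8 + 15363/69521*1/8 + 24850/69521*3/16 + 12548/69521*1/16 = 9459/69521 = pi_S0  (ok)
  9459/69521*3/8 + 7301/69521*1/16 + 15363/69521*1/16 + 24850/69521*1/16 + 12548/69521*1/16 = 7301/69521 = pi_S1  (ok)
  9459/69521*5/16 + 7301/69521*1/2 + 15363/69521*1/16 + 24850/69521*3/16 + 12548/69521*1/4 = 15363/69521 = pi_S2  (ok)
  9459/69521*1/8 + 7301/69521*3/16 + 15363/69521*7/16 + 24850/69521*7/16 + 12548/69521*3/8 = 24850/69521 = pi_S3  (ok)
  9459/69521*1/16 + 7301/69521*1/8 + 15363/69521*5/16 + 24850/69521*1/8 + 12548/69521*1/4 = 12548/69521 = pi_S4  (ok)

Answer: 9459/69521 7301/69521 15363/69521 24850/69521 12548/69521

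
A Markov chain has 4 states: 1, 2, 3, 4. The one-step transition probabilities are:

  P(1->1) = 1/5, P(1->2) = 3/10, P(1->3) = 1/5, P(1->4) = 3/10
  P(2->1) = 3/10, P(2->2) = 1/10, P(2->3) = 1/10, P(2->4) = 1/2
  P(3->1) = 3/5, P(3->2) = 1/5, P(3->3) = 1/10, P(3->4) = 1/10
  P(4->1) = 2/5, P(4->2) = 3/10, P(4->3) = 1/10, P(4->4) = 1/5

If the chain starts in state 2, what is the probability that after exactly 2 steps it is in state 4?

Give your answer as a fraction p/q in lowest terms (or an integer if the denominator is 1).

Answer: 1/4

Derivation:
Computing P^2 by repeated multiplication:
P^1 =
  1: [1/5, 3/10, 1/5, 3/10]
  2: [3/10, 1/10, 1/10, 1/2]
  3: [3/5, 1/5, 1/10, 1/10]
  4: [2/5, 3/10, 1/10, 1/5]
P^2 =
  1: [37/100, 11/50, 3/25, 29/100]
  2: [7/20, 27/100, 13/100, 1/4]
  3: [7/25, 1/4, 4/25, 31/100]
  4: [31/100, 23/100, 7/50, 8/25]

(P^2)[2 -> 4] = 1/4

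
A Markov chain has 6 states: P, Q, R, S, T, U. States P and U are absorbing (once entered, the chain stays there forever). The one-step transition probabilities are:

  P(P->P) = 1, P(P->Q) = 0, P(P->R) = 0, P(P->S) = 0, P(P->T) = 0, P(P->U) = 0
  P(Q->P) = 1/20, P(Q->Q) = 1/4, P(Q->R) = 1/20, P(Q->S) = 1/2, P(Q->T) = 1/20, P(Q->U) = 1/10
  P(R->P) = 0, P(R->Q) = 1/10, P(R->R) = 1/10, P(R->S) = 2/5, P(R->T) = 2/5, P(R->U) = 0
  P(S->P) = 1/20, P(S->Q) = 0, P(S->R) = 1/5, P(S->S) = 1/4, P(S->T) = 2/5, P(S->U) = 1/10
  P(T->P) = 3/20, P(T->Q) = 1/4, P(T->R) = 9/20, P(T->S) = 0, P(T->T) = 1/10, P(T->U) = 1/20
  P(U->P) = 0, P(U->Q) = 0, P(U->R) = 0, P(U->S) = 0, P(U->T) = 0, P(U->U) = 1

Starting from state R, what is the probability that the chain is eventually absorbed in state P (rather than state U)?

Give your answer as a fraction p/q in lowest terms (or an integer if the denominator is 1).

Answer: 1319/2482

Derivation:
Let a_i = P(absorbed in P | start in state i).
Boundary conditions: a_P = 1, a_U = 0.
For each transient state i, a_i = sum_j P(i->j) * a_j:
  a_Q = 1/20*a_P + 1/4*a_Q + 1/20*a_R + 1/2*a_S + 1/20*a_T + 1/10*a_U
  a_R = 0*a_P + 1/10*a_Q + 1/10*a_R + 2/5*a_S + 2/5*a_T + 0*a_U
  a_S = 1/20*a_P + 0*a_Q + 1/5*a_R + 1/4*a_S + 2/5*a_T + 1/10*a_U
  a_T = 3/20*a_P + 1/4*a_Q + 9/20*a_R + 0*a_S + 1/10*a_T + 1/20*a_U

Substituting a_P = 1 and a_U = 0, rearrange to (I - Q) a = r where r[i] = P(i -> P):
  [3/4, -1/20, -1/2, -1/20] . (a_Q, a_R, a_S, a_T) = 1/20
  [-1/10, 9/10, -2/5, -2/5] . (a_Q, a_R, a_S, a_T) = 0
  [0, -1/5, 3/4, -2/5] . (a_Q, a_R, a_S, a_T) = 1/20
  [-1/4, -9/20, 0, 9/10] . (a_Q, a_R, a_S, a_T) = 3/20

Solving yields:
  a_Q = 1191/2482
  a_R = 1319/2482
  a_S = 633/1241
  a_T = 702/1241

Starting state is R, so the absorption probability is a_R = 1319/2482.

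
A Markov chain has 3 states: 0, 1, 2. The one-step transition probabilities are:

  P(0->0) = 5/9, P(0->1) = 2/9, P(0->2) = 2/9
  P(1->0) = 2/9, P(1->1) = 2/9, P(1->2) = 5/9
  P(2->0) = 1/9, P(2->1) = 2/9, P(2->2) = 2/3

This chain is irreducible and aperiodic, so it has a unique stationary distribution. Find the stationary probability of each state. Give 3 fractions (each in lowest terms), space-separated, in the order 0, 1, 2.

The stationary distribution satisfies pi = pi * P, i.e.:
  pi_0 = 5/9*pi_0 + 2/9*pi_1 + 1/9*pi_2
  pi_1 = 2/9*pi_0 + 2/9*pi_1 + 2/9*pi_2
  pi_2 = 2/9*pi_0 + 5/9*pi_1 + 2/3*pi_2
with normalization: pi_0 + pi_1 + pi_2 = 1.

Using the first 2 balance equations plus normalization, the linear system A*pi = b is:
  [-4/9, 2/9, 1/9] . pi = 0
  [2/9, -7/9, 2/9] . pi = 0
  [1, 1, 1] . pi = 1

Solving yields:
  pi_0 = 11/45
  pi_1 = 2/9
  pi_2 = 8/15

Verification (pi * P):
  11/45*5/9 + 2/9*2/9 + 8/15*1/9 = 11/45 = pi_0  (ok)
  11/45*2/9 + 2/9*2/9 + 8/15*2/9 = 2/9 = pi_1  (ok)
  11/45*2/9 + 2/9*5/9 + 8/15*2/3 = 8/15 = pi_2  (ok)

Answer: 11/45 2/9 8/15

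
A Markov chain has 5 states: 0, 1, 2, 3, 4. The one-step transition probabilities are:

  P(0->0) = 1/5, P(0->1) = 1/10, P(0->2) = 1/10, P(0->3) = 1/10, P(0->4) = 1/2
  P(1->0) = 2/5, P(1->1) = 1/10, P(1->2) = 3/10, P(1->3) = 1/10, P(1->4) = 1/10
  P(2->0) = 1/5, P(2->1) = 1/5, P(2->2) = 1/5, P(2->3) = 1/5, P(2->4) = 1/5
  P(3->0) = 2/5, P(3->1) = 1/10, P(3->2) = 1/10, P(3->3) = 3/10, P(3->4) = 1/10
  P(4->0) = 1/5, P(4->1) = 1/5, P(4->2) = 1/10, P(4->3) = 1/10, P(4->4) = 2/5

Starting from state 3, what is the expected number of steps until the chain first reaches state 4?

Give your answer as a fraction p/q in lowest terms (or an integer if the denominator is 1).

Answer: 660/157

Derivation:
Let h_i = expected steps to first reach 4 from state i.
Boundary: h_4 = 0.
First-step equations for the other states:
  h_0 = 1 + 1/5*h_0 + 1/10*h_1 + 1/10*h_2 + 1/10*h_3 + 1/2*h_4
  h_1 = 1 + 2/5*h_0 + 1/10*h_1 + 3/10*h_2 + 1/10*h_3 + 1/10*h_4
  h_2 = 1 + 1/5*h_0 + 1/5*h_1 + 1/5*h_2 + 1/5*h_3 + 1/5*h_4
  h_3 = 1 + 2/5*h_0 + 1/10*h_1 + 1/10*h_2 + 3/10*h_3 + 1/10*h_4

Substituting h_4 = 0 and rearranging gives the linear system (I - Q) h = 1:
  [4/5, -1/10, -1/10, -1/10] . (h_0, h_1, h_2, h_3) = 1
  [-2/5, 9/10, -3/10, -1/10] . (h_0, h_1, h_2, h_3) = 1
  [-1/5, -1/5, 4/5, -1/5] . (h_0, h_1, h_2, h_3) = 1
  [-2/5, -1/10, -1/10, 7/10] . (h_0, h_1, h_2, h_3) = 1

Solving yields:
  h_0 = 440/157
  h_1 = 655/157
  h_2 = 635/157
  h_3 = 660/157

Starting state is 3, so the expected hitting time is h_3 = 660/157.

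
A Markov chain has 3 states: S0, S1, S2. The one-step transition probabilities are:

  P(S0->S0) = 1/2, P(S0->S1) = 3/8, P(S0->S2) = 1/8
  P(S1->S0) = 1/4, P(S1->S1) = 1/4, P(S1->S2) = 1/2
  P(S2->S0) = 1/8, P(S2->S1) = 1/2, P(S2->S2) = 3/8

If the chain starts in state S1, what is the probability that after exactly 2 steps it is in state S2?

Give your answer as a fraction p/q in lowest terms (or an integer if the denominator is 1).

Computing P^2 by repeated multiplication:
P^1 =
  S0: [1/2, 3/8, 1/8]
  S1: [1/4, 1/4, 1/2]
  S2: [1/8, 1/2, 3/8]
P^2 =
  S0: [23/64, 11/32, 19/64]
  S1: [1/4, 13/32, 11/32]
  S2: [15/64, 23/64, 13/32]

(P^2)[S1 -> S2] = 11/32

Answer: 11/32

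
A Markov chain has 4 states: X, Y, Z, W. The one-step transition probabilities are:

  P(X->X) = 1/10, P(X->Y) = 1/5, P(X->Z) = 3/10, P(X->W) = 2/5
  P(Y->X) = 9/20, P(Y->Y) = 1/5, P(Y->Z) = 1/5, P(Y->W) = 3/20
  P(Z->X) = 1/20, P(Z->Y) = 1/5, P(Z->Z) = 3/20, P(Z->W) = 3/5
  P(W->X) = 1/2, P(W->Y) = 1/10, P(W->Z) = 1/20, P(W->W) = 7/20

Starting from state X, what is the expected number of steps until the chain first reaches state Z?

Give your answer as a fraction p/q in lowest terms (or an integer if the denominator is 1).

Answer: 1025/203

Derivation:
Let h_i = expected steps to first reach Z from state i.
Boundary: h_Z = 0.
First-step equations for the other states:
  h_X = 1 + 1/10*h_X + 1/5*h_Y + 3/10*h_Z + 2/5*h_W
  h_Y = 1 + 9/20*h_X + 1/5*h_Y + 1/5*h_Z + 3/20*h_W
  h_W = 1 + 1/2*h_X + 1/10*h_Y + 1/20*h_Z + 7/20*h_W

Substituting h_Z = 0 and rearranging gives the linear system (I - Q) h = 1:
  [9/10, -1/5, -2/5] . (h_X, h_Y, h_W) = 1
  [-9/20, 4/5, -3/20] . (h_X, h_Y, h_W) = 1
  [-1/2, -1/10, 13/20] . (h_X, h_Y, h_W) = 1

Solving yields:
  h_X = 1025/203
  h_Y = 305/58
  h_W = 1265/203

Starting state is X, so the expected hitting time is h_X = 1025/203.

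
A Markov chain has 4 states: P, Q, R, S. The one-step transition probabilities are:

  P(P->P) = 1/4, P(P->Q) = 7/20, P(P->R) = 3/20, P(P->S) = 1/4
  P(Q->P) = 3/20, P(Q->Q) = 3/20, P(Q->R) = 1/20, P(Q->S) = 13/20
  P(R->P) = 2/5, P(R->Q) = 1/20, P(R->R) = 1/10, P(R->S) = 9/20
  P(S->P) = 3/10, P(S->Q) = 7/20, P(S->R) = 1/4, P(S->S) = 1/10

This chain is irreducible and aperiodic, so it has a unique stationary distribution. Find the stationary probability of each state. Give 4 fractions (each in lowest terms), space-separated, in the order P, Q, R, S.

Answer: 269/1020 2851/11220 281/1870 931/2805

Derivation:
The stationary distribution satisfies pi = pi * P, i.e.:
  pi_P = 1/4*pi_P + 3/20*pi_Q + 2/5*pi_R + 3/10*pi_S
  pi_Q = 7/20*pi_P + 3/20*pi_Q + 1/20*pi_R + 7/20*pi_S
  pi_R = 3/20*pi_P + 1/20*pi_Q + 1/10*pi_R + 1/4*pi_S
  pi_S = 1/4*pi_P + 13/20*pi_Q + 9/20*pi_R + 1/10*pi_S
with normalization: pi_P + pi_Q + pi_R + pi_S = 1.

Using the first 3 balance equations plus normalization, the linear system A*pi = b is:
  [-3/4, 3/20, 2/5, 3/10] . pi = 0
  [7/20, -17/20, 1/20, 7/20] . pi = 0
  [3/20, 1/20, -9/10, 1/4] . pi = 0
  [1, 1, 1, 1] . pi = 1

Solving yields:
  pi_P = 269/1020
  pi_Q = 2851/11220
  pi_R = 281/1870
  pi_S = 931/2805

Verification (pi * P):
  269/1020*1/4 + 2851/11220*3/20 + 281/1870*2/5 + 931/2805*3/10 = 269/1020 = pi_P  (ok)
  269/1020*7/20 + 2851/11220*3/20 + 281/1870*1/20 + 931/2805*7/20 = 2851/11220 = pi_Q  (ok)
  269/1020*3/20 + 2851/11220*1/20 + 281/1870*1/10 + 931/2805*1/4 = 281/1870 = pi_R  (ok)
  269/1020*1/4 + 2851/11220*13/20 + 281/1870*9/20 + 931/2805*1/10 = 931/2805 = pi_S  (ok)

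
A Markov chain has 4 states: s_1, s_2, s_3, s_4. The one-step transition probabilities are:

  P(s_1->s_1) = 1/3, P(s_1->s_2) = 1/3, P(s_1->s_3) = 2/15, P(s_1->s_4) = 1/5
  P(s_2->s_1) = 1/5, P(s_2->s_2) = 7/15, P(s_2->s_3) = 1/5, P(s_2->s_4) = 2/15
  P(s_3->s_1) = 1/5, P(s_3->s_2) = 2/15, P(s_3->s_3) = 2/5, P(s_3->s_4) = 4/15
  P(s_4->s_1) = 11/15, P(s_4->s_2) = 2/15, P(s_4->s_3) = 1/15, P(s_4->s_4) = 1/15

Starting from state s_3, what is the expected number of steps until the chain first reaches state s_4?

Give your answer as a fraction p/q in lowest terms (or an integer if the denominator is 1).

Answer: 65/14

Derivation:
Let h_i = expected steps to first reach s_4 from state i.
Boundary: h_s_4 = 0.
First-step equations for the other states:
  h_s_1 = 1 + 1/3*h_s_1 + 1/3*h_s_2 + 2/15*h_s_3 + 1/5*h_s_4
  h_s_2 = 1 + 1/5*h_s_1 + 7/15*h_s_2 + 1/5*h_s_3 + 2/15*h_s_4
  h_s_3 = 1 + 1/5*h_s_1 + 2/15*h_s_2 + 2/5*h_s_3 + 4/15*h_s_4

Substituting h_s_4 = 0 and rearranging gives the linear system (I - Q) h = 1:
  [2/3, -1/3, -2/15] . (h_s_1, h_s_2, h_s_3) = 1
  [-1/5, 8/15, -1/5] . (h_s_1, h_s_2, h_s_3) = 1
  [-1/5, -2/15, 3/5] . (h_s_1, h_s_2, h_s_3) = 1

Solving yields:
  h_s_1 = 73/14
  h_s_2 = 39/7
  h_s_3 = 65/14

Starting state is s_3, so the expected hitting time is h_s_3 = 65/14.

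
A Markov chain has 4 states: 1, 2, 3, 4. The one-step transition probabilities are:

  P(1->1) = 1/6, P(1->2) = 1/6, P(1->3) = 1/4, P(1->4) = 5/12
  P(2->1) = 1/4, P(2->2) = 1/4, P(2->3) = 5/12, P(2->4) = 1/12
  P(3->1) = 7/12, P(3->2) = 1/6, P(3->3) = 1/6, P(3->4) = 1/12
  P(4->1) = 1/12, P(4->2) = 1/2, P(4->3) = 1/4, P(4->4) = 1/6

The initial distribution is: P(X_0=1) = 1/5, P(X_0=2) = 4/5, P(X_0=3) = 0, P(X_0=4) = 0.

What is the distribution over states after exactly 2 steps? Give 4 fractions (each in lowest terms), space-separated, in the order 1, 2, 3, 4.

Propagating the distribution step by step (d_{t+1} = d_t * P):
d_0 = (1=1/5, 2=4/5, 3=0, 4=0)
  d_1[1] = 1/5*1/6 + 4/5*1/4 + 0*7/12 + 0*1/12 = 7/30
  d_1[2] = 1/5*1/6 + 4/5*1/4 + 0*1/6 + 0*1/2 = 7/30
  d_1[3] = 1/5*1/4 + 4/5*5/12 + 0*1/6 + 0*1/4 = 23/60
  d_1[4] = 1/5*5/12 + 4/5*1/12 + 0*1/12 + 0*1/6 = 3/20
d_1 = (1=7/30, 2=7/30, 3=23/60, 4=3/20)
  d_2[1] = 7/30*1/6 + 7/30*1/4 + 23/60*7/12 + 3/20*1/12 = 1/3
  d_2[2] = 7/30*1/6 + 7/30*1/4 + 23/60*1/6 + 3/20*1/2 = 17/72
  d_2[3] = 7/30*1/4 + 7/30*5/12 + 23/60*1/6 + 3/20*1/4 = 37/144
  d_2[4] = 7/30*5/12 + 7/30*1/12 + 23/60*1/12 + 3/20*1/6 = 25/144
d_2 = (1=1/3, 2=17/72, 3=37/144, 4=25/144)

Answer: 1/3 17/72 37/144 25/144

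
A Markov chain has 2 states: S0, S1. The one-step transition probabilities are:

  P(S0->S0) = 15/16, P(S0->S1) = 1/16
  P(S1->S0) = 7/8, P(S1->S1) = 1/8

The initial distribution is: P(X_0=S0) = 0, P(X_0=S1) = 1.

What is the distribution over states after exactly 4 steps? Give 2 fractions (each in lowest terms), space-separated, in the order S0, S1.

Answer: 30583/32768 2185/32768

Derivation:
Propagating the distribution step by step (d_{t+1} = d_t * P):
d_0 = (S0=0, S1=1)
  d_1[S0] = 0*15/16 + 1*7/8 = 7/8
  d_1[S1] = 0*1/16 + 1*1/8 = 1/8
d_1 = (S0=7/8, S1=1/8)
  d_2[S0] = 7/8*15/16 + 1/8*7/8 = 119/128
  d_2[S1] = 7/8*1/16 + 1/8*1/8 = 9/128
d_2 = (S0=119/128, S1=9/128)
  d_3[S0] = 119/128*15/16 + 9/128*7/8 = 1911/2048
  d_3[S1] = 119/128*1/16 + 9/128*1/8 = 137/2048
d_3 = (S0=1911/2048, S1=137/2048)
  d_4[S0] = 1911/2048*15/16 + 137/2048*7/8 = 30583/32768
  d_4[S1] = 1911/2048*1/16 + 137/2048*1/8 = 2185/32768
d_4 = (S0=30583/32768, S1=2185/32768)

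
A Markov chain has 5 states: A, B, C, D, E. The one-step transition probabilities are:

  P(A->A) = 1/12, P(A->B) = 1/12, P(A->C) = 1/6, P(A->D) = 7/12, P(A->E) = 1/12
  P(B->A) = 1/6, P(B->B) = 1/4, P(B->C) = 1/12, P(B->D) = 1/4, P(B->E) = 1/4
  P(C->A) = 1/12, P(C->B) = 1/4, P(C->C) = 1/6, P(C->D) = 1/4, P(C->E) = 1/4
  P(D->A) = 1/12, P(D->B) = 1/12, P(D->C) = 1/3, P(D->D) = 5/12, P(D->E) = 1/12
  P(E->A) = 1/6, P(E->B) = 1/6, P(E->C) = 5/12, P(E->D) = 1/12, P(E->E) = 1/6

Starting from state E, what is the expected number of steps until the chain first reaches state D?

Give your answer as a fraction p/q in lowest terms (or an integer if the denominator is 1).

Answer: 271/61

Derivation:
Let h_i = expected steps to first reach D from state i.
Boundary: h_D = 0.
First-step equations for the other states:
  h_A = 1 + 1/12*h_A + 1/12*h_B + 1/6*h_C + 7/12*h_D + 1/12*h_E
  h_B = 1 + 1/6*h_A + 1/4*h_B + 1/12*h_C + 1/4*h_D + 1/4*h_E
  h_C = 1 + 1/12*h_A + 1/4*h_B + 1/6*h_C + 1/4*h_D + 1/4*h_E
  h_E = 1 + 1/6*h_A + 1/6*h_B + 5/12*h_C + 1/12*h_D + 1/6*h_E

Substituting h_D = 0 and rearranging gives the linear system (I - Q) h = 1:
  [11/12, -1/12, -1/6, -1/12] . (h_A, h_B, h_C, h_E) = 1
  [-1/6, 3/4, -1/12, -1/4] . (h_A, h_B, h_C, h_E) = 1
  [-1/12, -1/4, 5/6, -1/4] . (h_A, h_B, h_C, h_E) = 1
  [-1/6, -1/6, -5/12, 5/6] . (h_A, h_B, h_C, h_E) = 1

Solving yields:
  h_A = 156/61
  h_B = 233/61
  h_C = 240/61
  h_E = 271/61

Starting state is E, so the expected hitting time is h_E = 271/61.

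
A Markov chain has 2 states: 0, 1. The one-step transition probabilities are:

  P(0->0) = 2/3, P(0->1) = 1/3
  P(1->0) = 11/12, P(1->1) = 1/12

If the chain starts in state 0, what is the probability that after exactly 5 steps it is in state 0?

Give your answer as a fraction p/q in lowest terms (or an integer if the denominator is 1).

Answer: 563/768

Derivation:
Computing P^5 by repeated multiplication:
P^1 =
  0: [2/3, 1/3]
  1: [11/12, 1/12]
P^2 =
  0: [3/4, 1/4]
  1: [11/16, 5/16]
P^3 =
  0: [35/48, 13/48]
  1: [143/192, 49/192]
P^4 =
  0: [47/64, 17/64]
  1: [187/256, 69/256]
P^5 =
  0: [563/768, 205/768]
  1: [2255/3072, 817/3072]

(P^5)[0 -> 0] = 563/768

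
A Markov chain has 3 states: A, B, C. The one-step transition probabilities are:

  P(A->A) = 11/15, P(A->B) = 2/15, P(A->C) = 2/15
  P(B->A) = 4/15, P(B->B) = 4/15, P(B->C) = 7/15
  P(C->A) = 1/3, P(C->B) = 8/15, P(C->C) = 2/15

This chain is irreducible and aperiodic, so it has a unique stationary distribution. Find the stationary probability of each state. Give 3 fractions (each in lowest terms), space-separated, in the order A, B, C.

The stationary distribution satisfies pi = pi * P, i.e.:
  pi_A = 11/15*pi_A + 4/15*pi_B + 1/3*pi_C
  pi_B = 2/15*pi_A + 4/15*pi_B + 8/15*pi_C
  pi_C = 2/15*pi_A + 7/15*pi_B + 2/15*pi_C
with normalization: pi_A + pi_B + pi_C = 1.

Using the first 2 balance equations plus normalization, the linear system A*pi = b is:
  [-4/15, 4/15, 1/3] . pi = 0
  [2/15, -11/15, 8/15] . pi = 0
  [1, 1, 1] . pi = 1

Solving yields:
  pi_A = 29/55
  pi_B = 14/55
  pi_C = 12/55

Verification (pi * P):
  29/55*11/15 + 14/55*4/15 + 12/55*1/3 = 29/55 = pi_A  (ok)
  29/55*2/15 + 14/55*4/15 + 12/55*8/15 = 14/55 = pi_B  (ok)
  29/55*2/15 + 14/55*7/15 + 12/55*2/15 = 12/55 = pi_C  (ok)

Answer: 29/55 14/55 12/55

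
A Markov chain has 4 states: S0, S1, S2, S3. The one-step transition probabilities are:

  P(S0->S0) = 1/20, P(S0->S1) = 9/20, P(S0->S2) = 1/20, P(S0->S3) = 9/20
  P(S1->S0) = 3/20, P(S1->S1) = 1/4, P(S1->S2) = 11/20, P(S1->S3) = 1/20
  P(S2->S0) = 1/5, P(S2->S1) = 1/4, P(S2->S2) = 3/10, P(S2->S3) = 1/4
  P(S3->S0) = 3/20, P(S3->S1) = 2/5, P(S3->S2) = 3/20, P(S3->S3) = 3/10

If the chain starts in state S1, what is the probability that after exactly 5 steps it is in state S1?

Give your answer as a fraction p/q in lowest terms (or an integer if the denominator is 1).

Answer: 1005483/3200000

Derivation:
Computing P^5 by repeated multiplication:
P^1 =
  S0: [1/20, 9/20, 1/20, 9/20]
  S1: [3/20, 1/4, 11/20, 1/20]
  S2: [1/5, 1/4, 3/10, 1/4]
  S3: [3/20, 2/5, 3/20, 3/10]
P^2 =
  S0: [59/400, 131/400, 133/400, 77/400]
  S1: [13/80, 23/80, 127/400, 93/400]
  S2: [29/200, 131/400, 11/40, 101/400]
  S3: [57/400, 13/40, 127/400, 43/200]
P^3 =
  S0: [243/1600, 2467/8000, 2529/8000, 1789/8000]
  S1: [1197/8000, 2539/8000, 2371/8000, 1893/8000]
  S2: [597/4000, 507/1600, 1231/4000, 1809/8000]
  S3: [1213/8000, 1243/4000, 2507/8000, 897/4000]
P^4 =
  S0: [24099/160000, 50227/160000, 48893/160000, 36781/160000]
  S1: [23977/160000, 50467/160000, 49031/160000, 1461/6400]
  S2: [12037/80000, 50203/160000, 24639/80000, 7289/32000]
  S3: [24081/160000, 25117/80000, 48983/160000, 18351/80000]
P^5 =
  S0: [96139/640000, 1006739/3200000, 980297/3200000, 732269/3200000]
  S1: [481077/3200000, 1005483/3200000, 7863/25600, 146113/640000]
  S2: [48113/320000, 1005631/3200000, 98131/320000, 731929/3200000]
  S3: [480821/3200000, 100643/320000, 980659/3200000, 73209/320000]

(P^5)[S1 -> S1] = 1005483/3200000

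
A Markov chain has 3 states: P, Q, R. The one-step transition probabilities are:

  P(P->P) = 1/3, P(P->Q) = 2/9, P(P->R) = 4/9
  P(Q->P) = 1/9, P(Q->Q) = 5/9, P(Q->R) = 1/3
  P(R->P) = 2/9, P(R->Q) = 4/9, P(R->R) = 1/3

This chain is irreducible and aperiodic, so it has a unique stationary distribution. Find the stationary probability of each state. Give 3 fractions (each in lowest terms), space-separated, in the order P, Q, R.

Answer: 6/31 14/31 11/31

Derivation:
The stationary distribution satisfies pi = pi * P, i.e.:
  pi_P = 1/3*pi_P + 1/9*pi_Q + 2/9*pi_R
  pi_Q = 2/9*pi_P + 5/9*pi_Q + 4/9*pi_R
  pi_R = 4/9*pi_P + 1/3*pi_Q + 1/3*pi_R
with normalization: pi_P + pi_Q + pi_R = 1.

Using the first 2 balance equations plus normalization, the linear system A*pi = b is:
  [-2/3, 1/9, 2/9] . pi = 0
  [2/9, -4/9, 4/9] . pi = 0
  [1, 1, 1] . pi = 1

Solving yields:
  pi_P = 6/31
  pi_Q = 14/31
  pi_R = 11/31

Verification (pi * P):
  6/31*1/3 + 14/31*1/9 + 11/31*2/9 = 6/31 = pi_P  (ok)
  6/31*2/9 + 14/31*5/9 + 11/31*4/9 = 14/31 = pi_Q  (ok)
  6/31*4/9 + 14/31*1/3 + 11/31*1/3 = 11/31 = pi_R  (ok)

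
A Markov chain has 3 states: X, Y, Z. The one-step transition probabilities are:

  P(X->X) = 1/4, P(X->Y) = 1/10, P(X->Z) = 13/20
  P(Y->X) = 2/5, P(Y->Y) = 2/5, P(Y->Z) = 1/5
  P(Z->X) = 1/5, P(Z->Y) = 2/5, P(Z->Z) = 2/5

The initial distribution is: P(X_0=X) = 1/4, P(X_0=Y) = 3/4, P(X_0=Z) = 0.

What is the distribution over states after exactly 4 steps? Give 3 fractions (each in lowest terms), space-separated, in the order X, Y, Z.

Propagating the distribution step by step (d_{t+1} = d_t * P):
d_0 = (X=1/4, Y=3/4, Z=0)
  d_1[X] = 1/4*1/4 + 3/4*2/5 + 0*1/5 = 29/80
  d_1[Y] = 1/4*1/10 + 3/4*2/5 + 0*2/5 = 13/40
  d_1[Z] = 1/4*13/20 + 3/4*1/5 + 0*2/5 = 5/16
d_1 = (X=29/80, Y=13/40, Z=5/16)
  d_2[X] = 29/80*1/4 + 13/40*2/5 + 5/16*1/5 = 453/1600
  d_2[Y] = 29/80*1/10 + 13/40*2/5 + 5/16*2/5 = 233/800
  d_2[Z] = 29/80*13/20 + 13/40*1/5 + 5/16*2/5 = 681/1600
d_2 = (X=453/1600, Y=233/800, Z=681/1600)
  d_3[X] = 453/1600*1/4 + 233/800*2/5 + 681/1600*1/5 = 8717/32000
  d_3[Y] = 453/1600*1/10 + 233/800*2/5 + 681/1600*2/5 = 5041/16000
  d_3[Z] = 453/1600*13/20 + 233/800*1/5 + 681/1600*2/5 = 13201/32000
d_3 = (X=8717/32000, Y=5041/16000, Z=13201/32000)
  d_4[X] = 8717/32000*1/4 + 5041/16000*2/5 + 13201/32000*1/5 = 35409/128000
  d_4[Y] = 8717/32000*1/10 + 5041/16000*2/5 + 13201/32000*2/5 = 101849/320000
  d_4[Z] = 8717/32000*13/20 + 5041/16000*1/5 + 13201/32000*2/5 = 259257/640000
d_4 = (X=35409/128000, Y=101849/320000, Z=259257/640000)

Answer: 35409/128000 101849/320000 259257/640000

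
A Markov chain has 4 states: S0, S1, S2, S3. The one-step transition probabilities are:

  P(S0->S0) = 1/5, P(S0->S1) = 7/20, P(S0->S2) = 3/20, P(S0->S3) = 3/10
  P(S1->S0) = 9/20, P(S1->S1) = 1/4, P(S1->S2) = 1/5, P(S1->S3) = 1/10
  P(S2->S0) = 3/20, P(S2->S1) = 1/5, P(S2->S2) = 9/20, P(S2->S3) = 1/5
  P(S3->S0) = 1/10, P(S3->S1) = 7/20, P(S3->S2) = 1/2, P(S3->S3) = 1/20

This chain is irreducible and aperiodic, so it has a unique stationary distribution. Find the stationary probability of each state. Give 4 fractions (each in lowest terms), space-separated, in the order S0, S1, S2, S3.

Answer: 1885/7999 2197/7999 2553/7999 1364/7999

Derivation:
The stationary distribution satisfies pi = pi * P, i.e.:
  pi_S0 = 1/5*pi_S0 + 9/20*pi_S1 + 3/20*pi_S2 + 1/10*pi_S3
  pi_S1 = 7/20*pi_S0 + 1/4*pi_S1 + 1/5*pi_S2 + 7/20*pi_S3
  pi_S2 = 3/20*pi_S0 + 1/5*pi_S1 + 9/20*pi_S2 + 1/2*pi_S3
  pi_S3 = 3/10*pi_S0 + 1/10*pi_S1 + 1/5*pi_S2 + 1/20*pi_S3
with normalization: pi_S0 + pi_S1 + pi_S2 + pi_S3 = 1.

Using the first 3 balance equations plus normalization, the linear system A*pi = b is:
  [-4/5, 9/20, 3/20, 1/10] . pi = 0
  [7/20, -3/4, 1/5, 7/20] . pi = 0
  [3/20, 1/5, -11/20, 1/2] . pi = 0
  [1, 1, 1, 1] . pi = 1

Solving yields:
  pi_S0 = 1885/7999
  pi_S1 = 2197/7999
  pi_S2 = 2553/7999
  pi_S3 = 1364/7999

Verification (pi * P):
  1885/7999*1/5 + 2197/7999*9/20 + 2553/7999*3/20 + 1364/7999*1/10 = 1885/7999 = pi_S0  (ok)
  1885/7999*7/20 + 2197/7999*1/4 + 2553/7999*1/5 + 1364/7999*7/20 = 2197/7999 = pi_S1  (ok)
  1885/7999*3/20 + 2197/7999*1/5 + 2553/7999*9/20 + 1364/7999*1/2 = 2553/7999 = pi_S2  (ok)
  1885/7999*3/10 + 2197/7999*1/10 + 2553/7999*1/5 + 1364/7999*1/20 = 1364/7999 = pi_S3  (ok)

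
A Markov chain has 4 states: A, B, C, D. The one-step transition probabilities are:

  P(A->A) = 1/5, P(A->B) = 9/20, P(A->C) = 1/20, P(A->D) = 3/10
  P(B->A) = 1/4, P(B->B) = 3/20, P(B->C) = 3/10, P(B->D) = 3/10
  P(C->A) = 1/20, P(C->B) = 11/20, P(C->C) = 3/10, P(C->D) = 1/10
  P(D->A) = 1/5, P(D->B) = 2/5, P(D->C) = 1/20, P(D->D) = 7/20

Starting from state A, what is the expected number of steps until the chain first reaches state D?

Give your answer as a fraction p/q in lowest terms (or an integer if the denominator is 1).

Answer: 1900/499

Derivation:
Let h_i = expected steps to first reach D from state i.
Boundary: h_D = 0.
First-step equations for the other states:
  h_A = 1 + 1/5*h_A + 9/20*h_B + 1/20*h_C + 3/10*h_D
  h_B = 1 + 1/4*h_A + 3/20*h_B + 3/10*h_C + 3/10*h_D
  h_C = 1 + 1/20*h_A + 11/20*h_B + 3/10*h_C + 1/10*h_D

Substituting h_D = 0 and rearranging gives the linear system (I - Q) h = 1:
  [4/5, -9/20, -1/20] . (h_A, h_B, h_C) = 1
  [-1/4, 17/20, -3/10] . (h_A, h_B, h_C) = 1
  [-1/20, -11/20, 7/10] . (h_A, h_B, h_C) = 1

Solving yields:
  h_A = 1900/499
  h_B = 2000/499
  h_C = 2420/499

Starting state is A, so the expected hitting time is h_A = 1900/499.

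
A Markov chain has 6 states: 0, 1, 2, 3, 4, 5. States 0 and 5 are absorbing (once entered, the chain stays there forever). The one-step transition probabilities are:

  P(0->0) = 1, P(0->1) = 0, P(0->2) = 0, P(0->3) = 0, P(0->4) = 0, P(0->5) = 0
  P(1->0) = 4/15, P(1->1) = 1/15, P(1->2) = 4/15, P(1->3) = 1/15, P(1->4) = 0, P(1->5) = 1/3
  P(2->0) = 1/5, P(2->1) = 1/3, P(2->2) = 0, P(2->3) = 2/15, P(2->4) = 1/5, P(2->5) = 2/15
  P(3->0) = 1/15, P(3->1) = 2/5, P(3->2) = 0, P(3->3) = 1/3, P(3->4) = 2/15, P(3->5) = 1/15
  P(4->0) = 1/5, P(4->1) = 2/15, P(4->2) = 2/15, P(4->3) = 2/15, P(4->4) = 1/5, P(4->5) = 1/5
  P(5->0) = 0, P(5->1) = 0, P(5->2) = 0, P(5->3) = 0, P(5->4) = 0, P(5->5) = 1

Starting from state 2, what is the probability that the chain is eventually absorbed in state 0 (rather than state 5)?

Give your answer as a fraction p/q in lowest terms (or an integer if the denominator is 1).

Answer: 547/1054

Derivation:
Let a_i = P(absorbed in 0 | start in state i).
Boundary conditions: a_0 = 1, a_5 = 0.
For each transient state i, a_i = sum_j P(i->j) * a_j:
  a_1 = 4/15*a_0 + 1/15*a_1 + 4/15*a_2 + 1/15*a_3 + 0*a_4 + 1/3*a_5
  a_2 = 1/5*a_0 + 1/3*a_1 + 0*a_2 + 2/15*a_3 + 1/5*a_4 + 2/15*a_5
  a_3 = 1/15*a_0 + 2/5*a_1 + 0*a_2 + 1/3*a_3 + 2/15*a_4 + 1/15*a_5
  a_4 = 1/5*a_0 + 2/15*a_1 + 2/15*a_2 + 2/15*a_3 + 1/5*a_4 + 1/5*a_5

Substituting a_0 = 1 and a_5 = 0, rearrange to (I - Q) a = r where r[i] = P(i -> 0):
  [14/15, -4/15, -1/15, 0] . (a_1, a_2, a_3, a_4) = 4/15
  [-1/3, 1, -2/15, -1/5] . (a_1, a_2, a_3, a_4) = 1/5
  [-2/5, 0, 2/3, -2/15] . (a_1, a_2, a_3, a_4) = 1/15
  [-2/15, -2/15, -2/15, 4/5] . (a_1, a_2, a_3, a_4) = 1/5

Solving yields:
  a_1 = 2221/4743
  a_2 = 547/1054
  a_3 = 2276/4743
  a_4 = 4691/9486

Starting state is 2, so the absorption probability is a_2 = 547/1054.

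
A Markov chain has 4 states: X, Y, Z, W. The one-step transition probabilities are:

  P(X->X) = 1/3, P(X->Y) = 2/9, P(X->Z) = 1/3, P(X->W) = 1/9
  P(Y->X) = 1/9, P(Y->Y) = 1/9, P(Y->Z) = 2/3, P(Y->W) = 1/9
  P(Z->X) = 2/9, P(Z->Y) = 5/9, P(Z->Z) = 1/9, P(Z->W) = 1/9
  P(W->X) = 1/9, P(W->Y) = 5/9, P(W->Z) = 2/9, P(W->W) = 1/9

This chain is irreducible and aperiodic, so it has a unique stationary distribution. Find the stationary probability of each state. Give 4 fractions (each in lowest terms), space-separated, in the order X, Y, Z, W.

Answer: 176/909 103/303 323/909 1/9

Derivation:
The stationary distribution satisfies pi = pi * P, i.e.:
  pi_X = 1/3*pi_X + 1/9*pi_Y + 2/9*pi_Z + 1/9*pi_W
  pi_Y = 2/9*pi_X + 1/9*pi_Y + 5/9*pi_Z + 5/9*pi_W
  pi_Z = 1/3*pi_X + 2/3*pi_Y + 1/9*pi_Z + 2/9*pi_W
  pi_W = 1/9*pi_X + 1/9*pi_Y + 1/9*pi_Z + 1/9*pi_W
with normalization: pi_X + pi_Y + pi_Z + pi_W = 1.

Using the first 3 balance equations plus normalization, the linear system A*pi = b is:
  [-2/3, 1/9, 2/9, 1/9] . pi = 0
  [2/9, -8/9, 5/9, 5/9] . pi = 0
  [1/3, 2/3, -8/9, 2/9] . pi = 0
  [1, 1, 1, 1] . pi = 1

Solving yields:
  pi_X = 176/909
  pi_Y = 103/303
  pi_Z = 323/909
  pi_W = 1/9

Verification (pi * P):
  176/909*1/3 + 103/303*1/9 + 323/909*2/9 + 1/9*1/9 = 176/909 = pi_X  (ok)
  176/909*2/9 + 103/303*1/9 + 323/909*5/9 + 1/9*5/9 = 103/303 = pi_Y  (ok)
  176/909*1/3 + 103/303*2/3 + 323/909*1/9 + 1/9*2/9 = 323/909 = pi_Z  (ok)
  176/909*1/9 + 103/303*1/9 + 323/909*1/9 + 1/9*1/9 = 1/9 = pi_W  (ok)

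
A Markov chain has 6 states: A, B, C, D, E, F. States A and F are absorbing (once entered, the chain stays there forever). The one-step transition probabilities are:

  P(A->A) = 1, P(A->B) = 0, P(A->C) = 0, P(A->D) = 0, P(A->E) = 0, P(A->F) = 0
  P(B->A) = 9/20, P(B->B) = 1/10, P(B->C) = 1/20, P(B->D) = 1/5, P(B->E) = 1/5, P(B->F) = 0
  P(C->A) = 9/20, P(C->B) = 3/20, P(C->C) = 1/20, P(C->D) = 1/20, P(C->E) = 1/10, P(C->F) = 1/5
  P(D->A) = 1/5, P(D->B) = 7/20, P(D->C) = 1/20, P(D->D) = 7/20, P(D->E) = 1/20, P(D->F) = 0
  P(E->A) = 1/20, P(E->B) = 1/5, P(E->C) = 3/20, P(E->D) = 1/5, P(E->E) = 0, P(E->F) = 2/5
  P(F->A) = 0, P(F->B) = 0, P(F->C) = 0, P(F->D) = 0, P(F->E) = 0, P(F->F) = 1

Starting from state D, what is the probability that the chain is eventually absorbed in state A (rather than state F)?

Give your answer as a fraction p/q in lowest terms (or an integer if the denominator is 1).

Let a_i = P(absorbed in A | start in state i).
Boundary conditions: a_A = 1, a_F = 0.
For each transient state i, a_i = sum_j P(i->j) * a_j:
  a_B = 9/20*a_A + 1/10*a_B + 1/20*a_C + 1/5*a_D + 1/5*a_E + 0*a_F
  a_C = 9/20*a_A + 3/20*a_B + 1/20*a_C + 1/20*a_D + 1/10*a_E + 1/5*a_F
  a_D = 1/5*a_A + 7/20*a_B + 1/20*a_C + 7/20*a_D + 1/20*a_E + 0*a_F
  a_E = 1/20*a_A + 1/5*a_B + 3/20*a_C + 1/5*a_D + 0*a_E + 2/5*a_F

Substituting a_A = 1 and a_F = 0, rearrange to (I - Q) a = r where r[i] = P(i -> A):
  [9/10, -1/20, -1/5, -1/5] . (a_B, a_C, a_D, a_E) = 9/20
  [-3/20, 19/20, -1/20, -1/10] . (a_B, a_C, a_D, a_E) = 9/20
  [-7/20, -1/20, 13/20, -1/20] . (a_B, a_C, a_D, a_E) = 1/5
  [-1/5, -3/20, -1/5, 1] . (a_B, a_C, a_D, a_E) = 1/20

Solving yields:
  a_B = 5593/6677
  a_C = 23457/33385
  a_D = 28401/33385
  a_E = 16461/33385

Starting state is D, so the absorption probability is a_D = 28401/33385.

Answer: 28401/33385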